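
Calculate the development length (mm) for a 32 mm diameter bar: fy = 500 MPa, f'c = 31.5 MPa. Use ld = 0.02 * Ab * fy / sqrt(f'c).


Ab = pi * 32^2 / 4 = 804.248 mm2
ld = 0.02 * 804.248 * 500 / sqrt(31.5)
= 1433.0 mm

1433.0


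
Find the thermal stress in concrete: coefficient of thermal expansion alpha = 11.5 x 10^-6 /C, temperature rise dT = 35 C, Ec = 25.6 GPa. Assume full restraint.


sigma = alpha * dT * Ec
= 11.5e-6 * 35 * 25.6 * 1000
= 10.304 MPa

10.304


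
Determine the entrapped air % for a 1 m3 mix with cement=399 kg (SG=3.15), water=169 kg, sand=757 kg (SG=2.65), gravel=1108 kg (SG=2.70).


Vol cement = 399 / (3.15 * 1000) = 0.126667 m3
Vol water = 169 / 1000 = 0.169 m3
Vol sand = 757 / (2.65 * 1000) = 0.28566 m3
Vol gravel = 1108 / (2.70 * 1000) = 0.41037 m3
Total solid + water volume = 0.991697 m3
Air = (1 - 0.991697) * 100 = 0.83%

0.83


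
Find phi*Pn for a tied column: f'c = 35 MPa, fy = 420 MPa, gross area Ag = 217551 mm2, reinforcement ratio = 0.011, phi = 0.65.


Ast = rho * Ag = 0.011 * 217551 = 2393.061 mm2
phi*Pn = 0.65 * 0.80 * (0.85 * 35 * (217551 - 2393.061) + 420 * 2393.061) / 1000
= 3851.14 kN

3851.14


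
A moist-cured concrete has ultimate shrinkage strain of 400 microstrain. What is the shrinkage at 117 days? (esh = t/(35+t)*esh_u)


esh(117) = 117 / (35 + 117) * 400
= 117 / 152 * 400
= 307.9 microstrain

307.9


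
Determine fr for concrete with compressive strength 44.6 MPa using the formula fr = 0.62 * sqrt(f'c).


fr = 0.62 * sqrt(44.6)
= 4.141 MPa

4.141


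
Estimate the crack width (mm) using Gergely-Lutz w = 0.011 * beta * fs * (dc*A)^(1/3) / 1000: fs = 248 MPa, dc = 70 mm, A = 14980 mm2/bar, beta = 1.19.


w = 0.011 * beta * fs * (dc * A)^(1/3) / 1000
= 0.011 * 1.19 * 248 * (70 * 14980)^(1/3) / 1000
= 0.33 mm

0.33


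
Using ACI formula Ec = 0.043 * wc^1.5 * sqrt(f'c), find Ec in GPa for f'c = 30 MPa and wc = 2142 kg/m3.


Ec = 0.043 * 2142^1.5 * sqrt(30) / 1000
= 23.35 GPa

23.35


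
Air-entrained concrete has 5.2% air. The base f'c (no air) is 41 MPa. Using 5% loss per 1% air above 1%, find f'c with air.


Strength loss = (5.2 - 1) * 5 = 21.0%
f'c = 41 * (1 - 21.0/100)
= 32.39 MPa

32.39


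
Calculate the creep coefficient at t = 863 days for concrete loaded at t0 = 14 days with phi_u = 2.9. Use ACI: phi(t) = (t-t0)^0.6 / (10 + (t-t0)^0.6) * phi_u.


dt = 863 - 14 = 849
phi = 849^0.6 / (10 + 849^0.6) * 2.9
= 2.468

2.468


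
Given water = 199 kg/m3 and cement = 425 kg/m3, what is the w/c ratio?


w/c = water / cement
w/c = 199 / 425 = 0.468

0.468


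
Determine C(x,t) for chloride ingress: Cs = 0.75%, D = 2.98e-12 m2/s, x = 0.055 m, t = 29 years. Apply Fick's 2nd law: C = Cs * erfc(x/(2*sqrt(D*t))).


t_seconds = 29 * 365.25 * 24 * 3600 = 915170400.0 s
arg = 0.055 / (2 * sqrt(2.98e-12 * 915170400.0))
= 0.5266
erfc(0.5266) = 0.4564
C = 0.75 * 0.4564 = 0.3423%

0.3423


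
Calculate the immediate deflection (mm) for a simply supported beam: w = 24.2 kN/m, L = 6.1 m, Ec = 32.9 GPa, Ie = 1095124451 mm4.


Convert: L = 6.1 m = 6100 mm, Ec = 32.9 GPa = 32900 MPa
delta = 5 * 24.2 * 6100^4 / (384 * 32900 * 1095124451)
= 12.11 mm

12.11


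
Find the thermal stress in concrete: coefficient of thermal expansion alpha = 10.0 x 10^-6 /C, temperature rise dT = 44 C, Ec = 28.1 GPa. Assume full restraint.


sigma = alpha * dT * Ec
= 10.0e-6 * 44 * 28.1 * 1000
= 12.364 MPa

12.364


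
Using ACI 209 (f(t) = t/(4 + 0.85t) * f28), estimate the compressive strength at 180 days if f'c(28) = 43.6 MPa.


f(180) = 180 / (4 + 0.85 * 180) * 43.6
= 180 / 157.0 * 43.6
= 49.99 MPa

49.99


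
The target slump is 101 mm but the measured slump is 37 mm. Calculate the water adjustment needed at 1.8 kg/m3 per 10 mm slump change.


Difference = 101 - 37 = 64 mm
Water adjustment = 64 * 1.8 / 10 = 11.5 kg/m3

11.5


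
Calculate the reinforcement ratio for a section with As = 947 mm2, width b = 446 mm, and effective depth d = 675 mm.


rho = As / (b * d)
= 947 / (446 * 675)
= 0.0031

0.0031


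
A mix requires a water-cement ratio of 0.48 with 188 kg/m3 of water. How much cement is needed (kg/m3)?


Cement = water / (w/c)
= 188 / 0.48
= 391.7 kg/m3

391.7


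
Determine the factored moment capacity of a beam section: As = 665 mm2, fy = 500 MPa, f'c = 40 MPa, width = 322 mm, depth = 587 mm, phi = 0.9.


a = As * fy / (0.85 * f'c * b)
= 665 * 500 / (0.85 * 40 * 322)
= 30.3708 mm
Mn = As * fy * (d - a/2) / 10^6
= 190.1283 kN-m
phi*Mn = 0.9 * 190.1283 = 171.12 kN-m

171.12


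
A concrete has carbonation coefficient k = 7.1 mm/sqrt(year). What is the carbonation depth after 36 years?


depth = k * sqrt(t)
= 7.1 * sqrt(36)
= 42.6 mm

42.6


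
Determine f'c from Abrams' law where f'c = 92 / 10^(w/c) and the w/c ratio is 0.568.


f'c = 92 / 10^0.568
= 92 / 3.698
= 24.88 MPa

24.88


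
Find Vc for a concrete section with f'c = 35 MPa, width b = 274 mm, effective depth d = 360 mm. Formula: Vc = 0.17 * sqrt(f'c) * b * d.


Vc = 0.17 * sqrt(35) * 274 * 360 / 1000
= 99.21 kN

99.21


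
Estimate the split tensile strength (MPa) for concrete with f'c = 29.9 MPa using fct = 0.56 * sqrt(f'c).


fct = 0.56 * sqrt(29.9)
= 0.56 * 5.468
= 3.062 MPa

3.062


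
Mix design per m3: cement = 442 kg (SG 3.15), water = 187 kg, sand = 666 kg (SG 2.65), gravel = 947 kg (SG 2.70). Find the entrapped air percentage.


Vol cement = 442 / (3.15 * 1000) = 0.140317 m3
Vol water = 187 / 1000 = 0.187 m3
Vol sand = 666 / (2.65 * 1000) = 0.251321 m3
Vol gravel = 947 / (2.70 * 1000) = 0.350741 m3
Total solid + water volume = 0.929379 m3
Air = (1 - 0.929379) * 100 = 7.06%

7.06


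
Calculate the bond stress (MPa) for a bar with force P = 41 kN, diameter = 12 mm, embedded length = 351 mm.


u = P / (pi * db * ld)
= 41 * 1000 / (pi * 12 * 351)
= 3.098 MPa

3.098


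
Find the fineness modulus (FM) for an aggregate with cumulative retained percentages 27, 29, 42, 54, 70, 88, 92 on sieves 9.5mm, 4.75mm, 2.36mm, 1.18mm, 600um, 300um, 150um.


FM = sum(cumulative % retained) / 100
= 402 / 100
= 4.02

4.02


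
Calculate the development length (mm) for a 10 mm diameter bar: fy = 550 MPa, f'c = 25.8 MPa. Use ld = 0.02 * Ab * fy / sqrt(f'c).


Ab = pi * 10^2 / 4 = 78.54 mm2
ld = 0.02 * 78.54 * 550 / sqrt(25.8)
= 170.1 mm

170.1


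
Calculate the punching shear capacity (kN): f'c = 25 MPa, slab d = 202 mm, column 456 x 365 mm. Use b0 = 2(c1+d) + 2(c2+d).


b0 = 2*(456 + 202) + 2*(365 + 202) = 2450 mm
Vc = 0.33 * sqrt(25) * 2450 * 202 / 1000
= 816.59 kN

816.59


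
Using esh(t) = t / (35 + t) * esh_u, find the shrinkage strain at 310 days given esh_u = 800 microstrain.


esh(310) = 310 / (35 + 310) * 800
= 310 / 345 * 800
= 718.8 microstrain

718.8


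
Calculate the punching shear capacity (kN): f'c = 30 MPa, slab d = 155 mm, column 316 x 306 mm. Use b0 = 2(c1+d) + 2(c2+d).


b0 = 2*(316 + 155) + 2*(306 + 155) = 1864 mm
Vc = 0.33 * sqrt(30) * 1864 * 155 / 1000
= 522.22 kN

522.22


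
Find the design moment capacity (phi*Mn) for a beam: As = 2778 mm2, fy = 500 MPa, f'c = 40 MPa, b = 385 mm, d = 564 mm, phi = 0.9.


a = As * fy / (0.85 * f'c * b)
= 2778 * 500 / (0.85 * 40 * 385)
= 106.1115 mm
Mn = As * fy * (d - a/2) / 10^6
= 709.7015 kN-m
phi*Mn = 0.9 * 709.7015 = 638.73 kN-m

638.73


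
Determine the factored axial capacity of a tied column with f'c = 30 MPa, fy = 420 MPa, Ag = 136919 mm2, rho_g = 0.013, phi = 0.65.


Ast = rho * Ag = 0.013 * 136919 = 1779.947 mm2
phi*Pn = 0.65 * 0.80 * (0.85 * 30 * (136919 - 1779.947) + 420 * 1779.947) / 1000
= 2180.68 kN

2180.68


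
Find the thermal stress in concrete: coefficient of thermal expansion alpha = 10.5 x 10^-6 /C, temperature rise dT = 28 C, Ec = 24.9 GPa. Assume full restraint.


sigma = alpha * dT * Ec
= 10.5e-6 * 28 * 24.9 * 1000
= 7.321 MPa

7.321


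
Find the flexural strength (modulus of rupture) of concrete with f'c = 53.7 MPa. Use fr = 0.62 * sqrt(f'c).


fr = 0.62 * sqrt(53.7)
= 4.543 MPa

4.543


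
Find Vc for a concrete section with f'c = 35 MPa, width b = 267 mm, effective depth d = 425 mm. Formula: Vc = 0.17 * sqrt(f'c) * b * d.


Vc = 0.17 * sqrt(35) * 267 * 425 / 1000
= 114.13 kN

114.13


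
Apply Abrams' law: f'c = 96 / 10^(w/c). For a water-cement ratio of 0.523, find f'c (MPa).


f'c = 96 / 10^0.523
= 96 / 3.334
= 28.79 MPa

28.79


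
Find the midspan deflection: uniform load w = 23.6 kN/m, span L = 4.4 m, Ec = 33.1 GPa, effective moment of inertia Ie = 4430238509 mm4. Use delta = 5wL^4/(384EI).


Convert: L = 4.4 m = 4400 mm, Ec = 33.1 GPa = 33100 MPa
delta = 5 * 23.6 * 4400^4 / (384 * 33100 * 4430238509)
= 0.79 mm

0.79


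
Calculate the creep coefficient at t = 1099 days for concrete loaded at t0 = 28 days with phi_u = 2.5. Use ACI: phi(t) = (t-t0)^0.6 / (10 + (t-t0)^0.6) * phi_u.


dt = 1099 - 28 = 1071
phi = 1071^0.6 / (10 + 1071^0.6) * 2.5
= 2.17

2.17


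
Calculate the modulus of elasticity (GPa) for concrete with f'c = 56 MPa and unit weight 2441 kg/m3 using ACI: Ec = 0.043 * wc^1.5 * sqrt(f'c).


Ec = 0.043 * 2441^1.5 * sqrt(56) / 1000
= 38.81 GPa

38.81


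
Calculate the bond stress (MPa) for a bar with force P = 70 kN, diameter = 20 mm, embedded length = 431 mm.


u = P / (pi * db * ld)
= 70 * 1000 / (pi * 20 * 431)
= 2.585 MPa

2.585


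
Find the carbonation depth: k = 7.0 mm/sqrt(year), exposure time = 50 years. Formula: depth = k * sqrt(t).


depth = k * sqrt(t)
= 7.0 * sqrt(50)
= 49.5 mm

49.5


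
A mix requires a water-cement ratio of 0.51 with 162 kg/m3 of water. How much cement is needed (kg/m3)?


Cement = water / (w/c)
= 162 / 0.51
= 317.6 kg/m3

317.6


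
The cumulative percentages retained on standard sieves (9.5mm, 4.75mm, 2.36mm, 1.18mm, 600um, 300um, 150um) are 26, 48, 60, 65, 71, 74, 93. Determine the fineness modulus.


FM = sum(cumulative % retained) / 100
= 437 / 100
= 4.37

4.37


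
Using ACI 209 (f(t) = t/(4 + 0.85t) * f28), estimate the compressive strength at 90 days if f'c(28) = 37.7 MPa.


f(90) = 90 / (4 + 0.85 * 90) * 37.7
= 90 / 80.5 * 37.7
= 42.15 MPa

42.15


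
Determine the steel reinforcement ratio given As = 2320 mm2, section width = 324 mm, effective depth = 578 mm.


rho = As / (b * d)
= 2320 / (324 * 578)
= 0.0124

0.0124


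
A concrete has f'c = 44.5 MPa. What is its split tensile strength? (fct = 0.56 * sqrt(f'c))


fct = 0.56 * sqrt(44.5)
= 0.56 * 6.671
= 3.736 MPa

3.736


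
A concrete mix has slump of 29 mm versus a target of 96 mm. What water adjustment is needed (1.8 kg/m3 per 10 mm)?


Difference = 96 - 29 = 67 mm
Water adjustment = 67 * 1.8 / 10 = 12.1 kg/m3

12.1


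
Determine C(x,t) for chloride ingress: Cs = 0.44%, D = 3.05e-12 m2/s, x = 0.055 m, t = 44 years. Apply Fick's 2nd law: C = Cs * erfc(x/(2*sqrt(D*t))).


t_seconds = 44 * 365.25 * 24 * 3600 = 1388534400.0 s
arg = 0.055 / (2 * sqrt(3.05e-12 * 1388534400.0))
= 0.4226
erfc(0.4226) = 0.5501
C = 0.44 * 0.5501 = 0.242%

0.242


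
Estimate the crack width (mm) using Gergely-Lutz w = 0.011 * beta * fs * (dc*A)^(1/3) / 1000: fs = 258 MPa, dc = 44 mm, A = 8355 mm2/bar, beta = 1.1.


w = 0.011 * beta * fs * (dc * A)^(1/3) / 1000
= 0.011 * 1.1 * 258 * (44 * 8355)^(1/3) / 1000
= 0.224 mm

0.224


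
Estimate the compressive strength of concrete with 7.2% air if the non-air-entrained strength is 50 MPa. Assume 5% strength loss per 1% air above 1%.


Strength loss = (7.2 - 1) * 5 = 31.0%
f'c = 50 * (1 - 31.0/100)
= 34.5 MPa

34.5


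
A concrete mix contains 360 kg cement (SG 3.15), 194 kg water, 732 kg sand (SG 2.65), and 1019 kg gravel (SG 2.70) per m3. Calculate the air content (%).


Vol cement = 360 / (3.15 * 1000) = 0.114286 m3
Vol water = 194 / 1000 = 0.194 m3
Vol sand = 732 / (2.65 * 1000) = 0.276226 m3
Vol gravel = 1019 / (2.70 * 1000) = 0.377407 m3
Total solid + water volume = 0.96192 m3
Air = (1 - 0.96192) * 100 = 3.81%

3.81


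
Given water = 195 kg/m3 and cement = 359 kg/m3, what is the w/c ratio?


w/c = water / cement
w/c = 195 / 359 = 0.543

0.543


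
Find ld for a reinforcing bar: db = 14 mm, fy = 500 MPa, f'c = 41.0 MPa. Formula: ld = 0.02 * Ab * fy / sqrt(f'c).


Ab = pi * 14^2 / 4 = 153.938 mm2
ld = 0.02 * 153.938 * 500 / sqrt(41.0)
= 240.4 mm

240.4


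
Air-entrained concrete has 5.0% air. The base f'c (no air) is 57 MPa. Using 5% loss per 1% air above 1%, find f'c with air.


Strength loss = (5.0 - 1) * 5 = 20.0%
f'c = 57 * (1 - 20.0/100)
= 45.6 MPa

45.6


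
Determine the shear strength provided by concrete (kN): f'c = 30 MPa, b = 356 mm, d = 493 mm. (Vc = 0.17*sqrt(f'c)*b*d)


Vc = 0.17 * sqrt(30) * 356 * 493 / 1000
= 163.42 kN

163.42


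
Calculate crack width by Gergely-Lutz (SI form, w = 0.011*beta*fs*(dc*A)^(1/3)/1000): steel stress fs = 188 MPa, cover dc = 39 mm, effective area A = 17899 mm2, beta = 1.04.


w = 0.011 * beta * fs * (dc * A)^(1/3) / 1000
= 0.011 * 1.04 * 188 * (39 * 17899)^(1/3) / 1000
= 0.191 mm

0.191


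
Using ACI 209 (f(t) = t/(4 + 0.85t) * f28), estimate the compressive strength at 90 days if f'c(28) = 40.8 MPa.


f(90) = 90 / (4 + 0.85 * 90) * 40.8
= 90 / 80.5 * 40.8
= 45.61 MPa

45.61


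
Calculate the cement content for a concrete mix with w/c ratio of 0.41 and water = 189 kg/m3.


Cement = water / (w/c)
= 189 / 0.41
= 461.0 kg/m3

461.0


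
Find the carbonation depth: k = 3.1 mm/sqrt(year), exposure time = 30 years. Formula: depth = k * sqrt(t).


depth = k * sqrt(t)
= 3.1 * sqrt(30)
= 16.98 mm

16.98


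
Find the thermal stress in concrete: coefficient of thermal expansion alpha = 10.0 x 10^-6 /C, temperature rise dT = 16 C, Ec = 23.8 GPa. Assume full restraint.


sigma = alpha * dT * Ec
= 10.0e-6 * 16 * 23.8 * 1000
= 3.808 MPa

3.808


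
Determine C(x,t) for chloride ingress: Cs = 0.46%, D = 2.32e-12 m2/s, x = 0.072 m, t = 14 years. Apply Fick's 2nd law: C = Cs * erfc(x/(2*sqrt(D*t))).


t_seconds = 14 * 365.25 * 24 * 3600 = 441806400.0 s
arg = 0.072 / (2 * sqrt(2.32e-12 * 441806400.0))
= 1.1245
erfc(1.1245) = 0.1118
C = 0.46 * 0.1118 = 0.0514%

0.0514


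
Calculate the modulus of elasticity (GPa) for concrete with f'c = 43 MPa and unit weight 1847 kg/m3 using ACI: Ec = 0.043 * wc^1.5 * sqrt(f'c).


Ec = 0.043 * 1847^1.5 * sqrt(43) / 1000
= 22.38 GPa

22.38


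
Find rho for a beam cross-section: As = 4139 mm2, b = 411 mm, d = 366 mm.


rho = As / (b * d)
= 4139 / (411 * 366)
= 0.0275

0.0275


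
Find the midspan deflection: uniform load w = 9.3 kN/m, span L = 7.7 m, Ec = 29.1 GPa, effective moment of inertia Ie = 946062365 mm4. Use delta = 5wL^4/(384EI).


Convert: L = 7.7 m = 7700 mm, Ec = 29.1 GPa = 29100 MPa
delta = 5 * 9.3 * 7700^4 / (384 * 29100 * 946062365)
= 15.46 mm

15.46


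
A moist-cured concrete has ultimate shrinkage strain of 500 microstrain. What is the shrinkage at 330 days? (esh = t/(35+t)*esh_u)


esh(330) = 330 / (35 + 330) * 500
= 330 / 365 * 500
= 452.1 microstrain

452.1


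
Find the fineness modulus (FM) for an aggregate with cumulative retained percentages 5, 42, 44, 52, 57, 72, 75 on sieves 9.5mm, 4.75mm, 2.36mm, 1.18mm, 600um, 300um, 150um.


FM = sum(cumulative % retained) / 100
= 347 / 100
= 3.47

3.47


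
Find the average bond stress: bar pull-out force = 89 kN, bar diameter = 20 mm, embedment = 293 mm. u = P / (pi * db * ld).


u = P / (pi * db * ld)
= 89 * 1000 / (pi * 20 * 293)
= 4.834 MPa

4.834


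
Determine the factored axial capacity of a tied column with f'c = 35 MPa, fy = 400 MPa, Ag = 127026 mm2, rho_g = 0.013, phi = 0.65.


Ast = rho * Ag = 0.013 * 127026 = 1651.338 mm2
phi*Pn = 0.65 * 0.80 * (0.85 * 35 * (127026 - 1651.338) + 400 * 1651.338) / 1000
= 2283.02 kN

2283.02


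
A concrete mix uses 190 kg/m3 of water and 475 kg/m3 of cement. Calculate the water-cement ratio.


w/c = water / cement
w/c = 190 / 475 = 0.4

0.4


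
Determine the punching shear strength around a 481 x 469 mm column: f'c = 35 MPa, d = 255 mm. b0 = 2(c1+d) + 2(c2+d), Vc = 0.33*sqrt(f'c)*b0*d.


b0 = 2*(481 + 255) + 2*(469 + 255) = 2920 mm
Vc = 0.33 * sqrt(35) * 2920 * 255 / 1000
= 1453.69 kN

1453.69


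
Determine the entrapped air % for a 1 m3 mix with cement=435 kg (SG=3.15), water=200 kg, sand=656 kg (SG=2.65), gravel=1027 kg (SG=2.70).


Vol cement = 435 / (3.15 * 1000) = 0.138095 m3
Vol water = 200 / 1000 = 0.2 m3
Vol sand = 656 / (2.65 * 1000) = 0.247547 m3
Vol gravel = 1027 / (2.70 * 1000) = 0.38037 m3
Total solid + water volume = 0.966013 m3
Air = (1 - 0.966013) * 100 = 3.4%

3.4


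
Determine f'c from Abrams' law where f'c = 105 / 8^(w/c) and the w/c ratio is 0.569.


f'c = 105 / 8^0.569
= 105 / 3.265
= 32.16 MPa

32.16


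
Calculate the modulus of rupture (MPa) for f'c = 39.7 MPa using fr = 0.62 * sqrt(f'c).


fr = 0.62 * sqrt(39.7)
= 3.906 MPa

3.906


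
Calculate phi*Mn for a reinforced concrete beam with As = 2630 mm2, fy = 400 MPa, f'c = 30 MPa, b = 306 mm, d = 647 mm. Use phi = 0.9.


a = As * fy / (0.85 * f'c * b)
= 2630 * 400 / (0.85 * 30 * 306)
= 134.8199 mm
Mn = As * fy * (d - a/2) / 10^6
= 609.7287 kN-m
phi*Mn = 0.9 * 609.7287 = 548.76 kN-m

548.76


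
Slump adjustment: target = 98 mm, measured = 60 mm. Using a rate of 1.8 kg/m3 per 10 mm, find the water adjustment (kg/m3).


Difference = 98 - 60 = 38 mm
Water adjustment = 38 * 1.8 / 10 = 6.8 kg/m3

6.8


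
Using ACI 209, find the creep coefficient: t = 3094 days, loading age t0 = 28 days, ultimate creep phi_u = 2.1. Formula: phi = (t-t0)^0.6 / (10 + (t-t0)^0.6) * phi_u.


dt = 3094 - 28 = 3066
phi = 3066^0.6 / (10 + 3066^0.6) * 2.1
= 1.943

1.943


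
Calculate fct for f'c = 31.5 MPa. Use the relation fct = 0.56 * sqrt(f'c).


fct = 0.56 * sqrt(31.5)
= 0.56 * 5.612
= 3.143 MPa

3.143


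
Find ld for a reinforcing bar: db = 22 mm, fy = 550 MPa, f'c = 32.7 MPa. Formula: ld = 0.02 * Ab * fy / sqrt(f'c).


Ab = pi * 22^2 / 4 = 380.133 mm2
ld = 0.02 * 380.133 * 550 / sqrt(32.7)
= 731.2 mm

731.2


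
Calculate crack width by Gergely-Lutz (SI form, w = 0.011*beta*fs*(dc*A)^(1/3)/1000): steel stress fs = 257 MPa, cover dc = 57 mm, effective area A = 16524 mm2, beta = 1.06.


w = 0.011 * beta * fs * (dc * A)^(1/3) / 1000
= 0.011 * 1.06 * 257 * (57 * 16524)^(1/3) / 1000
= 0.294 mm

0.294


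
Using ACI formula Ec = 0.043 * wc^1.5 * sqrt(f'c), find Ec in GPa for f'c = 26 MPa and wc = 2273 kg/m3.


Ec = 0.043 * 2273^1.5 * sqrt(26) / 1000
= 23.76 GPa

23.76


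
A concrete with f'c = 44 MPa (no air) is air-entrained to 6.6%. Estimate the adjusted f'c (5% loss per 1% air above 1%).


Strength loss = (6.6 - 1) * 5 = 28.0%
f'c = 44 * (1 - 28.0/100)
= 31.68 MPa

31.68


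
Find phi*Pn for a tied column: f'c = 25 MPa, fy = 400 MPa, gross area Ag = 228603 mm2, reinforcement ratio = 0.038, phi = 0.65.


Ast = rho * Ag = 0.038 * 228603 = 8686.914 mm2
phi*Pn = 0.65 * 0.80 * (0.85 * 25 * (228603 - 8686.914) + 400 * 8686.914) / 1000
= 4236.95 kN

4236.95


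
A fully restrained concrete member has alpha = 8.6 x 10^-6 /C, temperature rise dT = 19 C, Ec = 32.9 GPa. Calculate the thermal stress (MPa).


sigma = alpha * dT * Ec
= 8.6e-6 * 19 * 32.9 * 1000
= 5.376 MPa

5.376


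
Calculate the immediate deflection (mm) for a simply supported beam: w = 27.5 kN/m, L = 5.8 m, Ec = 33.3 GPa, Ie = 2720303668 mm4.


Convert: L = 5.8 m = 5800 mm, Ec = 33.3 GPa = 33300 MPa
delta = 5 * 27.5 * 5800^4 / (384 * 33300 * 2720303668)
= 4.47 mm

4.47


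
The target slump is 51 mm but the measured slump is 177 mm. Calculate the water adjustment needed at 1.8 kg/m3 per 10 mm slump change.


Difference = 51 - 177 = -126 mm
Water adjustment = -126 * 1.8 / 10 = -22.7 kg/m3

-22.7


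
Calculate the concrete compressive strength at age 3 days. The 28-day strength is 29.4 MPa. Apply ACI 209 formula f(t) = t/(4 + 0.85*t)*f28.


f(3) = 3 / (4 + 0.85 * 3) * 29.4
= 3 / 6.55 * 29.4
= 13.47 MPa

13.47


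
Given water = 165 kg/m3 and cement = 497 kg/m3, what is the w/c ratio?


w/c = water / cement
w/c = 165 / 497 = 0.332

0.332


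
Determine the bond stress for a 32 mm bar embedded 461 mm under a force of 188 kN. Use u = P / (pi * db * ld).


u = P / (pi * db * ld)
= 188 * 1000 / (pi * 32 * 461)
= 4.057 MPa

4.057


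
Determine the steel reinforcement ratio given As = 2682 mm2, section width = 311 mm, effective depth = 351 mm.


rho = As / (b * d)
= 2682 / (311 * 351)
= 0.0246

0.0246


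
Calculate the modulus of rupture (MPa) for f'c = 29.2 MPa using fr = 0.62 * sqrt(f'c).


fr = 0.62 * sqrt(29.2)
= 3.35 MPa

3.35


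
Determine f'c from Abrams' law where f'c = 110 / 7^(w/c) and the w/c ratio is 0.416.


f'c = 110 / 7^0.416
= 110 / 2.247
= 48.96 MPa

48.96


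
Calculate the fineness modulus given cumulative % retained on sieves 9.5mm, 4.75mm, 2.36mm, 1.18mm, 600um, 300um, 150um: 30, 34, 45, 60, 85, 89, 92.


FM = sum(cumulative % retained) / 100
= 435 / 100
= 4.35

4.35


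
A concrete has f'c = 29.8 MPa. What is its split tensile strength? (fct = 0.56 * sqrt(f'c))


fct = 0.56 * sqrt(29.8)
= 0.56 * 5.459
= 3.057 MPa

3.057


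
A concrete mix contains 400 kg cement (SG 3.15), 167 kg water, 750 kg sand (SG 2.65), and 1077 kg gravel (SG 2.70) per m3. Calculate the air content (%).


Vol cement = 400 / (3.15 * 1000) = 0.126984 m3
Vol water = 167 / 1000 = 0.167 m3
Vol sand = 750 / (2.65 * 1000) = 0.283019 m3
Vol gravel = 1077 / (2.70 * 1000) = 0.398889 m3
Total solid + water volume = 0.975892 m3
Air = (1 - 0.975892) * 100 = 2.41%

2.41


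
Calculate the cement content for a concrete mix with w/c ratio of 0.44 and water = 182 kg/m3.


Cement = water / (w/c)
= 182 / 0.44
= 413.6 kg/m3

413.6


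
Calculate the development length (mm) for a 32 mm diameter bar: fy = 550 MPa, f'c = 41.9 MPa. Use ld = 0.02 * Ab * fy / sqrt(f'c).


Ab = pi * 32^2 / 4 = 804.248 mm2
ld = 0.02 * 804.248 * 550 / sqrt(41.9)
= 1366.7 mm

1366.7


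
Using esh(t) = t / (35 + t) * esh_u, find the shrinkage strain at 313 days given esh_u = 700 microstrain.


esh(313) = 313 / (35 + 313) * 700
= 313 / 348 * 700
= 629.6 microstrain

629.6


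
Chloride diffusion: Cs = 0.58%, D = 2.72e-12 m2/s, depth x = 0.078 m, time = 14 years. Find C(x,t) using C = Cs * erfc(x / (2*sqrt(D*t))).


t_seconds = 14 * 365.25 * 24 * 3600 = 441806400.0 s
arg = 0.078 / (2 * sqrt(2.72e-12 * 441806400.0))
= 1.125
erfc(1.125) = 0.1116
C = 0.58 * 0.1116 = 0.0647%

0.0647


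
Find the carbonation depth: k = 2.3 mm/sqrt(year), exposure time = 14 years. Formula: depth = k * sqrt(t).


depth = k * sqrt(t)
= 2.3 * sqrt(14)
= 8.61 mm

8.61


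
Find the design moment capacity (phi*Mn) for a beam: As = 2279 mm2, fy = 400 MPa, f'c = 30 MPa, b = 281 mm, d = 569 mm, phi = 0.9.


a = As * fy / (0.85 * f'c * b)
= 2279 * 400 / (0.85 * 30 * 281)
= 127.2207 mm
Mn = As * fy * (d - a/2) / 10^6
= 460.7132 kN-m
phi*Mn = 0.9 * 460.7132 = 414.64 kN-m

414.64


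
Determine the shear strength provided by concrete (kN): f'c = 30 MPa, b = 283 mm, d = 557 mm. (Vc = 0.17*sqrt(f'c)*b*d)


Vc = 0.17 * sqrt(30) * 283 * 557 / 1000
= 146.77 kN

146.77


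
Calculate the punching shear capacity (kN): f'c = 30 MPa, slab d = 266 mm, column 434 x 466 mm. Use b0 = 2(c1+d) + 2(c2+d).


b0 = 2*(434 + 266) + 2*(466 + 266) = 2864 mm
Vc = 0.33 * sqrt(30) * 2864 * 266 / 1000
= 1376.99 kN

1376.99


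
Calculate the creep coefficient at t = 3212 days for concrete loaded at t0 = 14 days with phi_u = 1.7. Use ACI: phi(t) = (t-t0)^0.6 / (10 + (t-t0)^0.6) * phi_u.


dt = 3212 - 14 = 3198
phi = 3198^0.6 / (10 + 3198^0.6) * 1.7
= 1.576

1.576


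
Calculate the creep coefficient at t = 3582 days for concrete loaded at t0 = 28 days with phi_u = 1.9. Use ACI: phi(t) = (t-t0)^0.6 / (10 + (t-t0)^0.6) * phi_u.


dt = 3582 - 28 = 3554
phi = 3554^0.6 / (10 + 3554^0.6) * 1.9
= 1.769

1.769


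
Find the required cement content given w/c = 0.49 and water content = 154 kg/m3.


Cement = water / (w/c)
= 154 / 0.49
= 314.3 kg/m3

314.3


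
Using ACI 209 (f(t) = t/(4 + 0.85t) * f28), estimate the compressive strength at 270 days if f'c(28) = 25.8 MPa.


f(270) = 270 / (4 + 0.85 * 270) * 25.8
= 270 / 233.5 * 25.8
= 29.83 MPa

29.83


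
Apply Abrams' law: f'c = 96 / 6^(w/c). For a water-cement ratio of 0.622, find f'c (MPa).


f'c = 96 / 6^0.622
= 96 / 3.048
= 31.5 MPa

31.5


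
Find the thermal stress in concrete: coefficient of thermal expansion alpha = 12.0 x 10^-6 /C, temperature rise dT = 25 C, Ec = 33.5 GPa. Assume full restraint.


sigma = alpha * dT * Ec
= 12.0e-6 * 25 * 33.5 * 1000
= 10.05 MPa

10.05


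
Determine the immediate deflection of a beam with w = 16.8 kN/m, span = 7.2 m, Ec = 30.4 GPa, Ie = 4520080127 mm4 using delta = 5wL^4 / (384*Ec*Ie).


Convert: L = 7.2 m = 7200 mm, Ec = 30.4 GPa = 30400 MPa
delta = 5 * 16.8 * 7200^4 / (384 * 30400 * 4520080127)
= 4.28 mm

4.28


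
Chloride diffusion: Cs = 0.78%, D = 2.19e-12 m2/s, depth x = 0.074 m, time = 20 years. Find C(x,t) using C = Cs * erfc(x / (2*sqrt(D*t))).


t_seconds = 20 * 365.25 * 24 * 3600 = 631152000.0 s
arg = 0.074 / (2 * sqrt(2.19e-12 * 631152000.0))
= 0.9952
erfc(0.9952) = 0.1593
C = 0.78 * 0.1593 = 0.1243%

0.1243


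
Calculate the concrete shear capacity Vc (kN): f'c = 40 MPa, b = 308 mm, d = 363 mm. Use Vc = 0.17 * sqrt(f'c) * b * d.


Vc = 0.17 * sqrt(40) * 308 * 363 / 1000
= 120.21 kN

120.21


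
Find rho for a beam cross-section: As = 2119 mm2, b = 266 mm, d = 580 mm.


rho = As / (b * d)
= 2119 / (266 * 580)
= 0.0137

0.0137


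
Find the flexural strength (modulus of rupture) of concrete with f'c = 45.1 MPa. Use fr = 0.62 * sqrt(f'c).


fr = 0.62 * sqrt(45.1)
= 4.164 MPa

4.164


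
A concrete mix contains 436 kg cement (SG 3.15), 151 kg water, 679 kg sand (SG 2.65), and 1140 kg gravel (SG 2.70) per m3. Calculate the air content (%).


Vol cement = 436 / (3.15 * 1000) = 0.138413 m3
Vol water = 151 / 1000 = 0.151 m3
Vol sand = 679 / (2.65 * 1000) = 0.256226 m3
Vol gravel = 1140 / (2.70 * 1000) = 0.422222 m3
Total solid + water volume = 0.967861 m3
Air = (1 - 0.967861) * 100 = 3.21%

3.21


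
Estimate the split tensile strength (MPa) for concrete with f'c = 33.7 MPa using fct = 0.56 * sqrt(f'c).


fct = 0.56 * sqrt(33.7)
= 0.56 * 5.805
= 3.251 MPa

3.251


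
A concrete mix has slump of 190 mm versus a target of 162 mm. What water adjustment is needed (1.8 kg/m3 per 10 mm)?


Difference = 162 - 190 = -28 mm
Water adjustment = -28 * 1.8 / 10 = -5.0 kg/m3

-5.0


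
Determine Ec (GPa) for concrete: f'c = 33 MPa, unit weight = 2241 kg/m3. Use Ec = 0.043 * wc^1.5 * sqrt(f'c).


Ec = 0.043 * 2241^1.5 * sqrt(33) / 1000
= 26.21 GPa

26.21


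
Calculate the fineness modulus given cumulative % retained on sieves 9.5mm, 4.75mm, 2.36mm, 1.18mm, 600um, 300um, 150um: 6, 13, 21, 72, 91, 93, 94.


FM = sum(cumulative % retained) / 100
= 390 / 100
= 3.9

3.9


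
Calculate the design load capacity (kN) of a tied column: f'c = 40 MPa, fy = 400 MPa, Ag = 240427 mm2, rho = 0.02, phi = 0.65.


Ast = rho * Ag = 0.02 * 240427 = 4808.54 mm2
phi*Pn = 0.65 * 0.80 * (0.85 * 40 * (240427 - 4808.54) + 400 * 4808.54) / 1000
= 5165.91 kN

5165.91


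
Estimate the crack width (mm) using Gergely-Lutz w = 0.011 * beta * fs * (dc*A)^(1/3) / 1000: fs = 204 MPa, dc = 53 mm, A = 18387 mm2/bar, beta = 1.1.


w = 0.011 * beta * fs * (dc * A)^(1/3) / 1000
= 0.011 * 1.1 * 204 * (53 * 18387)^(1/3) / 1000
= 0.245 mm

0.245


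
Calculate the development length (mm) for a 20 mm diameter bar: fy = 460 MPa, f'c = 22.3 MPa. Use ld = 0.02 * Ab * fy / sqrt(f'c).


Ab = pi * 20^2 / 4 = 314.159 mm2
ld = 0.02 * 314.159 * 460 / sqrt(22.3)
= 612.0 mm

612.0


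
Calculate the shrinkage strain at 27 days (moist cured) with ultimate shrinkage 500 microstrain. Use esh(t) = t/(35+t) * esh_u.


esh(27) = 27 / (35 + 27) * 500
= 27 / 62 * 500
= 217.7 microstrain

217.7


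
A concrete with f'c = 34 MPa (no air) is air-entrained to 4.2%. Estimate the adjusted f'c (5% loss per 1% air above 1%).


Strength loss = (4.2 - 1) * 5 = 16.0%
f'c = 34 * (1 - 16.0/100)
= 28.56 MPa

28.56


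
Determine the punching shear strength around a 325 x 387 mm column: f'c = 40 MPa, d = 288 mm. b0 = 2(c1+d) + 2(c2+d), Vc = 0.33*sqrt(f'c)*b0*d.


b0 = 2*(325 + 288) + 2*(387 + 288) = 2576 mm
Vc = 0.33 * sqrt(40) * 2576 * 288 / 1000
= 1548.4 kN

1548.4


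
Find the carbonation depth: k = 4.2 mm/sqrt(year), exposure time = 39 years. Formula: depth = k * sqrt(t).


depth = k * sqrt(t)
= 4.2 * sqrt(39)
= 26.23 mm

26.23


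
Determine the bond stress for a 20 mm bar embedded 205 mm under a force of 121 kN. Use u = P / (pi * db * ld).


u = P / (pi * db * ld)
= 121 * 1000 / (pi * 20 * 205)
= 9.394 MPa

9.394


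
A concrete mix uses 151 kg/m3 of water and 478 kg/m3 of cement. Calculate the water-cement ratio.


w/c = water / cement
w/c = 151 / 478 = 0.316

0.316


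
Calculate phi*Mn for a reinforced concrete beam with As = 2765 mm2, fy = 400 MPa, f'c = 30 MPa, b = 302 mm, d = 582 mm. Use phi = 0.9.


a = As * fy / (0.85 * f'c * b)
= 2765 * 400 / (0.85 * 30 * 302)
= 143.6177 mm
Mn = As * fy * (d - a/2) / 10^6
= 564.2714 kN-m
phi*Mn = 0.9 * 564.2714 = 507.84 kN-m

507.84


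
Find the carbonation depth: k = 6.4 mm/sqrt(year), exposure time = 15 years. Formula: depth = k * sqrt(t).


depth = k * sqrt(t)
= 6.4 * sqrt(15)
= 24.79 mm

24.79


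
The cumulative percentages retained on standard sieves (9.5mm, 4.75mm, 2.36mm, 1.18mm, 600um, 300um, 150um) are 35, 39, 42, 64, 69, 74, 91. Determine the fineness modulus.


FM = sum(cumulative % retained) / 100
= 414 / 100
= 4.14

4.14


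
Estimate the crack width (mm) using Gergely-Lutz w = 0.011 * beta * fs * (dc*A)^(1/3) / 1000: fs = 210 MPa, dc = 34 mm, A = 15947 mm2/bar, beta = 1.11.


w = 0.011 * beta * fs * (dc * A)^(1/3) / 1000
= 0.011 * 1.11 * 210 * (34 * 15947)^(1/3) / 1000
= 0.209 mm

0.209


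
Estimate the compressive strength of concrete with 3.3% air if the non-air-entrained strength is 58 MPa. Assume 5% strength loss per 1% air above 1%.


Strength loss = (3.3 - 1) * 5 = 11.5%
f'c = 58 * (1 - 11.5/100)
= 51.33 MPa

51.33


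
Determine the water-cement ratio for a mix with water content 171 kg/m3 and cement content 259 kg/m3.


w/c = water / cement
w/c = 171 / 259 = 0.66

0.66


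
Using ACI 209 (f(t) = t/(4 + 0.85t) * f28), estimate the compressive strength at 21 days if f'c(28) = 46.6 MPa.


f(21) = 21 / (4 + 0.85 * 21) * 46.6
= 21 / 21.85 * 46.6
= 44.79 MPa

44.79


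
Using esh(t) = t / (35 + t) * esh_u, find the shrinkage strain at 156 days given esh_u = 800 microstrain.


esh(156) = 156 / (35 + 156) * 800
= 156 / 191 * 800
= 653.4 microstrain

653.4


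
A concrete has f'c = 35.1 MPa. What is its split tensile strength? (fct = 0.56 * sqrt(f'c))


fct = 0.56 * sqrt(35.1)
= 0.56 * 5.925
= 3.318 MPa

3.318


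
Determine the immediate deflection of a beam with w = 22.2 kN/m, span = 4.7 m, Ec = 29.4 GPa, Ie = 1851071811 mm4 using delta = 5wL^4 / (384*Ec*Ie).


Convert: L = 4.7 m = 4700 mm, Ec = 29.4 GPa = 29400 MPa
delta = 5 * 22.2 * 4700^4 / (384 * 29400 * 1851071811)
= 2.59 mm

2.59


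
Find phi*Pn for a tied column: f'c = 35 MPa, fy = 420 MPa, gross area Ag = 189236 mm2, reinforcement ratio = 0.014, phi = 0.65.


Ast = rho * Ag = 0.014 * 189236 = 2649.304 mm2
phi*Pn = 0.65 * 0.80 * (0.85 * 35 * (189236 - 2649.304) + 420 * 2649.304) / 1000
= 3465.1 kN

3465.1


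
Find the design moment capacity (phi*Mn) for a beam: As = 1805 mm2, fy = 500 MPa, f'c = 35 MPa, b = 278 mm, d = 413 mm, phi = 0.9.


a = As * fy / (0.85 * f'c * b)
= 1805 * 500 / (0.85 * 35 * 278)
= 109.1228 mm
Mn = As * fy * (d - a/2) / 10^6
= 323.4908 kN-m
phi*Mn = 0.9 * 323.4908 = 291.14 kN-m

291.14


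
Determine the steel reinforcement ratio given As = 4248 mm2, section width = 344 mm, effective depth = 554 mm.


rho = As / (b * d)
= 4248 / (344 * 554)
= 0.0223

0.0223


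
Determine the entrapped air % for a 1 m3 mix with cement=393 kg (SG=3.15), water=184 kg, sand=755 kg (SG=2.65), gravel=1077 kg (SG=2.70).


Vol cement = 393 / (3.15 * 1000) = 0.124762 m3
Vol water = 184 / 1000 = 0.184 m3
Vol sand = 755 / (2.65 * 1000) = 0.284906 m3
Vol gravel = 1077 / (2.70 * 1000) = 0.398889 m3
Total solid + water volume = 0.992556 m3
Air = (1 - 0.992556) * 100 = 0.74%

0.74


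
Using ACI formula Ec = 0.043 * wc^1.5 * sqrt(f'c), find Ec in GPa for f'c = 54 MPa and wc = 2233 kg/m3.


Ec = 0.043 * 2233^1.5 * sqrt(54) / 1000
= 33.34 GPa

33.34


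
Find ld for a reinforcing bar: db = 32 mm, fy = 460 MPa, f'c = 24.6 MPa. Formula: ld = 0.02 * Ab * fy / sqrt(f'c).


Ab = pi * 32^2 / 4 = 804.248 mm2
ld = 0.02 * 804.248 * 460 / sqrt(24.6)
= 1491.8 mm

1491.8


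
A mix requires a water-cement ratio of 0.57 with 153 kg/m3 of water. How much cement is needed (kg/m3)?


Cement = water / (w/c)
= 153 / 0.57
= 268.4 kg/m3

268.4


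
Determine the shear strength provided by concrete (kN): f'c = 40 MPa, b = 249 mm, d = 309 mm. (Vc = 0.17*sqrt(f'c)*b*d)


Vc = 0.17 * sqrt(40) * 249 * 309 / 1000
= 82.72 kN

82.72


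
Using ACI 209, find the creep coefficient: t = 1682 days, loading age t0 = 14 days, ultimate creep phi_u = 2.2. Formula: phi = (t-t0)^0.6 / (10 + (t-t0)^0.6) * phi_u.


dt = 1682 - 14 = 1668
phi = 1668^0.6 / (10 + 1668^0.6) * 2.2
= 1.97

1.97


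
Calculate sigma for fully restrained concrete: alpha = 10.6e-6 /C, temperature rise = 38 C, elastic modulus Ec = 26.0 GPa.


sigma = alpha * dT * Ec
= 10.6e-6 * 38 * 26.0 * 1000
= 10.473 MPa

10.473


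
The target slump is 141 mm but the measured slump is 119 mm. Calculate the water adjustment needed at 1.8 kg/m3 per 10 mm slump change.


Difference = 141 - 119 = 22 mm
Water adjustment = 22 * 1.8 / 10 = 4.0 kg/m3

4.0


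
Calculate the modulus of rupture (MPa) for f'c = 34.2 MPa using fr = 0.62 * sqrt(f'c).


fr = 0.62 * sqrt(34.2)
= 3.626 MPa

3.626


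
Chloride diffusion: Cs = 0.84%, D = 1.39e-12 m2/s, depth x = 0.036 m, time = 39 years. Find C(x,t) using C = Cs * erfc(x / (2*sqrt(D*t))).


t_seconds = 39 * 365.25 * 24 * 3600 = 1230746400.0 s
arg = 0.036 / (2 * sqrt(1.39e-12 * 1230746400.0))
= 0.4352
erfc(0.4352) = 0.5383
C = 0.84 * 0.5383 = 0.4521%

0.4521


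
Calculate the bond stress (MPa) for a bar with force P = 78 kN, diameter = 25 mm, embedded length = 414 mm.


u = P / (pi * db * ld)
= 78 * 1000 / (pi * 25 * 414)
= 2.399 MPa

2.399


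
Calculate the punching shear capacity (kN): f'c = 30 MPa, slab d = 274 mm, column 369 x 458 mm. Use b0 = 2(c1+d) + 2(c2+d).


b0 = 2*(369 + 274) + 2*(458 + 274) = 2750 mm
Vc = 0.33 * sqrt(30) * 2750 * 274 / 1000
= 1361.94 kN

1361.94


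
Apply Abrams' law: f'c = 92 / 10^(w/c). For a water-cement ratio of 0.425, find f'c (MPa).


f'c = 92 / 10^0.425
= 92 / 2.661
= 34.58 MPa

34.58


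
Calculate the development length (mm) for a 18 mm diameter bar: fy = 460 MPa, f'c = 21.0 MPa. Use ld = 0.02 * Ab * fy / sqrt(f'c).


Ab = pi * 18^2 / 4 = 254.469 mm2
ld = 0.02 * 254.469 * 460 / sqrt(21.0)
= 510.9 mm

510.9


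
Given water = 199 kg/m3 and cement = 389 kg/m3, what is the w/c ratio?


w/c = water / cement
w/c = 199 / 389 = 0.512

0.512


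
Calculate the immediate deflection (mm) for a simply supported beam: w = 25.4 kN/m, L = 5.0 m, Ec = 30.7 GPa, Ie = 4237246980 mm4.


Convert: L = 5.0 m = 5000 mm, Ec = 30.7 GPa = 30700 MPa
delta = 5 * 25.4 * 5000^4 / (384 * 30700 * 4237246980)
= 1.59 mm

1.59


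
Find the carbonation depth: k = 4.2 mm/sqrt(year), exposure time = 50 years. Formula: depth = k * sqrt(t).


depth = k * sqrt(t)
= 4.2 * sqrt(50)
= 29.7 mm

29.7


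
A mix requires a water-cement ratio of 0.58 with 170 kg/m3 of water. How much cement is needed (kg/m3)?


Cement = water / (w/c)
= 170 / 0.58
= 293.1 kg/m3

293.1


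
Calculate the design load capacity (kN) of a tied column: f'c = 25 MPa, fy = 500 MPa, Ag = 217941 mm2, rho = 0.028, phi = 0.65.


Ast = rho * Ag = 0.028 * 217941 = 6102.348 mm2
phi*Pn = 0.65 * 0.80 * (0.85 * 25 * (217941 - 6102.348) + 500 * 6102.348) / 1000
= 3927.43 kN

3927.43


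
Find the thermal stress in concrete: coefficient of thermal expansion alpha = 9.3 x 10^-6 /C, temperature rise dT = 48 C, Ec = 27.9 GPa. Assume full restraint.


sigma = alpha * dT * Ec
= 9.3e-6 * 48 * 27.9 * 1000
= 12.455 MPa

12.455


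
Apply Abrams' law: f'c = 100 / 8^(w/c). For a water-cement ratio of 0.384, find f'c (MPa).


f'c = 100 / 8^0.384
= 100 / 2.222
= 45.0 MPa

45.0


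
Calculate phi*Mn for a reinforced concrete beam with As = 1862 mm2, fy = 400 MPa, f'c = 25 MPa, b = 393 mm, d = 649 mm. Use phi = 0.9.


a = As * fy / (0.85 * f'c * b)
= 1862 * 400 / (0.85 * 25 * 393)
= 89.1843 mm
Mn = As * fy * (d - a/2) / 10^6
= 450.163 kN-m
phi*Mn = 0.9 * 450.163 = 405.15 kN-m

405.15


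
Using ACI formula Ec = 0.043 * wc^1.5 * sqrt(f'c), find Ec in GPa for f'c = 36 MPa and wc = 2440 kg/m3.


Ec = 0.043 * 2440^1.5 * sqrt(36) / 1000
= 31.1 GPa

31.1


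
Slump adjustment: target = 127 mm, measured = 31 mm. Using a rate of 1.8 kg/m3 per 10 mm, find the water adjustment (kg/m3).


Difference = 127 - 31 = 96 mm
Water adjustment = 96 * 1.8 / 10 = 17.3 kg/m3

17.3


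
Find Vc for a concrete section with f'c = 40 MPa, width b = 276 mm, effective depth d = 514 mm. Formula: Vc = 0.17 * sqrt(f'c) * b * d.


Vc = 0.17 * sqrt(40) * 276 * 514 / 1000
= 152.53 kN

152.53


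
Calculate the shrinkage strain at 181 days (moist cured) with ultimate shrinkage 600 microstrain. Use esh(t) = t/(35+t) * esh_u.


esh(181) = 181 / (35 + 181) * 600
= 181 / 216 * 600
= 502.8 microstrain

502.8


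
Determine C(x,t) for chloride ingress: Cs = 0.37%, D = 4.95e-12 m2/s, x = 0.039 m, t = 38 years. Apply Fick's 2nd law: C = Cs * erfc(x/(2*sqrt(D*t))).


t_seconds = 38 * 365.25 * 24 * 3600 = 1199188800.0 s
arg = 0.039 / (2 * sqrt(4.95e-12 * 1199188800.0))
= 0.2531
erfc(0.2531) = 0.7204
C = 0.37 * 0.7204 = 0.2665%

0.2665


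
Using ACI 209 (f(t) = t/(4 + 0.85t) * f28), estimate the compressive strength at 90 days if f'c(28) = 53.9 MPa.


f(90) = 90 / (4 + 0.85 * 90) * 53.9
= 90 / 80.5 * 53.9
= 60.26 MPa

60.26


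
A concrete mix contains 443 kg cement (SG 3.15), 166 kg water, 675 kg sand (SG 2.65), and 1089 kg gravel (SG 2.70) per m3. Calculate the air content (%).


Vol cement = 443 / (3.15 * 1000) = 0.140635 m3
Vol water = 166 / 1000 = 0.166 m3
Vol sand = 675 / (2.65 * 1000) = 0.254717 m3
Vol gravel = 1089 / (2.70 * 1000) = 0.403333 m3
Total solid + water volume = 0.964685 m3
Air = (1 - 0.964685) * 100 = 3.53%

3.53


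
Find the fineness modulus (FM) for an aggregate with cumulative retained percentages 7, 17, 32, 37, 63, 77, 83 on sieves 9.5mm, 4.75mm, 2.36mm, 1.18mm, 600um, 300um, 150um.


FM = sum(cumulative % retained) / 100
= 316 / 100
= 3.16

3.16


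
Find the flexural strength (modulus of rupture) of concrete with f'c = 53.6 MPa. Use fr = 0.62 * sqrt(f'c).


fr = 0.62 * sqrt(53.6)
= 4.539 MPa

4.539


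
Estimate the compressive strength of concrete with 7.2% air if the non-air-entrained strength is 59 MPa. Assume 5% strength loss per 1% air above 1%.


Strength loss = (7.2 - 1) * 5 = 31.0%
f'c = 59 * (1 - 31.0/100)
= 40.71 MPa

40.71


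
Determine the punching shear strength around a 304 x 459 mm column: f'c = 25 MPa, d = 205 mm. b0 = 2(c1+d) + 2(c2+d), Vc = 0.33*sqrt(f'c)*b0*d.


b0 = 2*(304 + 205) + 2*(459 + 205) = 2346 mm
Vc = 0.33 * sqrt(25) * 2346 * 205 / 1000
= 793.53 kN

793.53
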